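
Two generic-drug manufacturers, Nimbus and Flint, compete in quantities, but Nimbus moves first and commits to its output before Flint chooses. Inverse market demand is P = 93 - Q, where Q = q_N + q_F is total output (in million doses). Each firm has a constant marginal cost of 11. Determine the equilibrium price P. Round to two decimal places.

31.50

Solve by backward induction. Given q_N, the follower Flint maximises π_F = (93 - q_N - q_F)q_F - 11q_F.
Follower FOC: 82 - q_N - 2q_F = 0, so q_F(q_N) = (82 - q_N)/2.
Nimbus substitutes q_F(q_N) into its own profit: π_N = q_N(93 - q_N - (82 - q_N)/2) - 11q_N = (52 - (1/2)q_N)q_N - 11q_N.
The leader's first-order condition 41 - q_N = 0 yields q_N = 41.
Then q_F = (82 - 41)/2 = 41/2.
Total output Q = 123/2, so price P = 93 - 123/2 = 63/2.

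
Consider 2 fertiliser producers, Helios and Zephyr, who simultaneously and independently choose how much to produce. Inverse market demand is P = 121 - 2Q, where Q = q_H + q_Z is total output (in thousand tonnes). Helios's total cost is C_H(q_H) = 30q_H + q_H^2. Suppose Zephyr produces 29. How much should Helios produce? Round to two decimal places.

5.50

With the rival's output fixed at 29, Helios's profit is π_H = (121 - 2·29 - 2q_H)q_H - (30q_H + q_H²) = (63 - 2q_H)q_H - (30q_H + q_H²).
∂π_H/∂q_H = 33 - 6q_H = 0, so q_H = 11/2.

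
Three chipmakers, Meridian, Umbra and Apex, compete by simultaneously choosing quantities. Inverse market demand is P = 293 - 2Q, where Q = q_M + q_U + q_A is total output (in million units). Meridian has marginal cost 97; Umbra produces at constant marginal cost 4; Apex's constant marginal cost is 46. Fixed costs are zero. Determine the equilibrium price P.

Meridian's profit: π_M = (293 - 2Q)q_M - (97q_M). Setting ∂π_M/∂q_M = 0: 196 - 4q_M - 2(q_U + q_A) = 0.
Umbra's profit: π_U = (293 - 2Q)q_U - (4q_U). Setting ∂π_U/∂q_U = 0: 289 - 4q_U - 2(q_M + q_A) = 0.
Apex's first-order condition: 247 - 4q_A - 2(q_M + q_U) = 0.
Adding the 3 first-order conditions: 732 − 8Q = 0, so Q = 183/2.
Back-substituting: q_M = (196 − 183)/2 = 13/2, q_U = (289 − 183)/2 = 53, q_A = (247 − 183)/2 = 32.
Total output Q = 183/2, so price P = 293 - 2·(183/2) = 110.

110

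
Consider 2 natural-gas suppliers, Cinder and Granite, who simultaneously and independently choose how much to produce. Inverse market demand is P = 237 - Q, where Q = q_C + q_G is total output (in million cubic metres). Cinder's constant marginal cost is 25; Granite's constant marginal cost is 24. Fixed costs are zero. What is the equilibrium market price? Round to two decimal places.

95.33

Cinder's profit: π_C = (237 - Q)q_C - (25q_C). Setting ∂π_C/∂q_C = 0: 212 - 2q_C - (q_G) = 0.
Granite's first-order condition: 213 - 2q_G - (q_C) = 0.
Rearranging gives the reaction functions q_C = (212 - q_G)/2 and q_G = (213 - q_C)/2.
Substituting one into the other gives q_C = 211/3 and q_G = 214/3.
Total output Q = 425/3, so price P = 237 - 425/3 = 286/3.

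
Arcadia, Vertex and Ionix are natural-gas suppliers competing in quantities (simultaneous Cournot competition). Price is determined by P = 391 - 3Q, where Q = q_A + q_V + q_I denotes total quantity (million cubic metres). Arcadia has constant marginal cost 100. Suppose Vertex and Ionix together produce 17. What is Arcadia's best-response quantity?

With rivals' combined output fixed at 17, Arcadia's profit is π_A = (391 - 3·17 - 3q_A)q_A - (100q_A) = (340 - 3q_A)q_A - (100q_A).
∂π_A/∂q_A = 240 - 6q_A = 0, so q_A = 40.

40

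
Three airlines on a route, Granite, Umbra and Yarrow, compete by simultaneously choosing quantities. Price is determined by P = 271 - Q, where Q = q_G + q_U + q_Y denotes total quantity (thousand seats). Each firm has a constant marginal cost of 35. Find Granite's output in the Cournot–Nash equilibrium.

A representative firm's profit is π_i = q_i(271 - Q) - 35q_i.
Setting ∂π_i/∂q_i = 0 with rivals' quantities fixed: 236 - 2q_i - Σ_{j≠i} q_j = 0.
By symmetry each firm produces the same amount; substituting Σ_{j≠i} q_j = 2q_i yields q_i = 236/4 = 59.

59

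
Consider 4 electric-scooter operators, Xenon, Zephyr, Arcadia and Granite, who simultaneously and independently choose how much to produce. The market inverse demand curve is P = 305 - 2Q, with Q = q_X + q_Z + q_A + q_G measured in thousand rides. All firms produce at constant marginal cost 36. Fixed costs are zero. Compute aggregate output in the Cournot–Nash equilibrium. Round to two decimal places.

107.60

A representative firm's profit is π_i = q_i(305 - 2Q) - 36q_i.
Setting ∂π_i/∂q_i = 0 with rivals' quantities fixed: 269 - 4q_i - 2·Σ_{j≠i} q_j = 0.
With identical firms every q_j equals q_i, so Σ_{j≠i} q_j = 3q_i and 269 = 10q_i, giving q_i = 269/10.
Total output Q = 269/10 + 269/10 + 269/10 + 269/10 = 538/5.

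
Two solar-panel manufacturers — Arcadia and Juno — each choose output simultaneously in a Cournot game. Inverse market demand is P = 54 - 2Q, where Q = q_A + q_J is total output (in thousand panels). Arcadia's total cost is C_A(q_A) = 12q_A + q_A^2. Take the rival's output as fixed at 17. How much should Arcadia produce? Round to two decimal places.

With the rival's output fixed at 17, Arcadia's profit is π_A = (54 - 2·17 - 2q_A)q_A - (12q_A + q_A²) = (20 - 2q_A)q_A - (12q_A + q_A²).
∂π_A/∂q_A = 8 - 6q_A = 0, so q_A = 4/3.

1.33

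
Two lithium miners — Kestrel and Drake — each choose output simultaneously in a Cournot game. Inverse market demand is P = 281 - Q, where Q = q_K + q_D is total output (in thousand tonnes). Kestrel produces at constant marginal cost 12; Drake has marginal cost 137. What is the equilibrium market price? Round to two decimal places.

Kestrel's profit: π_K = (281 - Q)q_K - (12q_K). Setting ∂π_K/∂q_K = 0: 269 - 2q_K - (q_D) = 0.
Drake's profit: π_D = (281 - Q)q_D - (137q_D). Setting ∂π_D/∂q_D = 0: 144 - 2q_D - (q_K) = 0.
Best responses: q_K = (269 - q_D)/2, q_D = (144 - q_K)/2.
Substituting one into the other gives q_K = 394/3 and q_D = 19/3.
Total output Q = 413/3, so price P = 281 - 413/3 = 430/3.

143.33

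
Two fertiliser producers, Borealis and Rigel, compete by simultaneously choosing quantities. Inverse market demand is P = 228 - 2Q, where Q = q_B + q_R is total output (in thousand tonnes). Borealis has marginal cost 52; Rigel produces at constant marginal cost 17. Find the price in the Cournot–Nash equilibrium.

99

Borealis's profit: π_B = (228 - 2Q)q_B - (52q_B). Setting ∂π_B/∂q_B = 0: 176 - 4q_B - 2(q_R) = 0.
Rigel's profit: π_R = (228 - 2Q)q_R - (17q_R). Setting ∂π_R/∂q_R = 0: 211 - 4q_R - 2(q_B) = 0.
Best responses: q_B = (176 - 2q_R)/4, q_R = (211 - 2q_B)/4.
Substituting one into the other gives q_B = 47/2 and q_R = 41.
Total output Q = 129/2, so price P = 228 - 2·(129/2) = 99.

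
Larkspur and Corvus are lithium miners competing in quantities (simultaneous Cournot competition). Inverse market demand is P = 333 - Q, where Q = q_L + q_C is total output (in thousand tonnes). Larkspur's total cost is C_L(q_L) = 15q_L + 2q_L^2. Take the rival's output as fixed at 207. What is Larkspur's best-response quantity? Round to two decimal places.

With the rival's output fixed at 207, Larkspur's profit is π_L = (333 - 207 - q_L)q_L - (15q_L + 2q_L²) = (126 - q_L)q_L - (15q_L + 2q_L²).
∂π_L/∂q_L = 111 - 6q_L = 0, so q_L = 37/2.

18.50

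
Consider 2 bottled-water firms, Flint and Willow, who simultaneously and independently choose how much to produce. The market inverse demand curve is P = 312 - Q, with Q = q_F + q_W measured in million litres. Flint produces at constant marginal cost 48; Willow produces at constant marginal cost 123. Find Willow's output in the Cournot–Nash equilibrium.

Flint's profit: π_F = (312 - Q)q_F - (48q_F). Setting ∂π_F/∂q_F = 0: 264 - 2q_F - (q_W) = 0.
Willow's first-order condition: 189 - 2q_W - (q_F) = 0.
Best responses: q_F = (264 - q_W)/2, q_W = (189 - q_F)/2.
Substituting one into the other gives q_F = 113 and q_W = 38.

38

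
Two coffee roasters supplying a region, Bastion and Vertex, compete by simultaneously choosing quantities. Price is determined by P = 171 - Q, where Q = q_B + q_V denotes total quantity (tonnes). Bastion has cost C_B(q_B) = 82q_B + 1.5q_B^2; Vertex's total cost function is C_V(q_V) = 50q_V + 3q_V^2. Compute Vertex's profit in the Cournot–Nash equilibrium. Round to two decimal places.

700.21

Bastion's profit: π_B = (171 - Q)q_B - (82q_B + (3/2)q_B²). Setting ∂π_B/∂q_B = 0: 89 - 5q_B - (q_V) = 0.
Vertex's first-order condition: 121 - 8q_V - (q_B) = 0.
So q_B = (89 - q_V)/5 and q_V = (121 - q_B)/8.
Solving the pair: q_B = 197/13, q_V = 172/13.
Price P = 171 - 369/13 = 1854/13.
Vertex's profit: (1854/13)·(172/13) - 50·(172/13) - 3(172/13)² = 700.2130.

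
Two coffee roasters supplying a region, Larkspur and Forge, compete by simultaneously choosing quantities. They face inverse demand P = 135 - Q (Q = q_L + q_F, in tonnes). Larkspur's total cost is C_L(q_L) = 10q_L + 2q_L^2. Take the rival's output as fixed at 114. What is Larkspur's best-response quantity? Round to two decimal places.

With the rival's output fixed at 114, Larkspur's profit is π_L = (135 - 114 - q_L)q_L - (10q_L + 2q_L²) = (21 - q_L)q_L - (10q_L + 2q_L²).
∂π_L/∂q_L = 11 - 6q_L = 0, so q_L = 11/6.

1.83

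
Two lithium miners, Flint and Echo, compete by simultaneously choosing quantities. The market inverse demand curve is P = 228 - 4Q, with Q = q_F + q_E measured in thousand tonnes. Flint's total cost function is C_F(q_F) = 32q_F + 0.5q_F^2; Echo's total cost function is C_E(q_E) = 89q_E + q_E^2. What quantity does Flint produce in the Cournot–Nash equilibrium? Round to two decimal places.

Flint's profit: π_F = (228 - 4Q)q_F - (32q_F + (1/2)q_F²). Setting ∂π_F/∂q_F = 0: 196 - 9q_F - 4(q_E) = 0.
Echo's profit: π_E = (228 - 4Q)q_E - (89q_E + q_E²). Setting ∂π_E/∂q_E = 0: 139 - 10q_E - 4(q_F) = 0.
So q_F = (196 - 4q_E)/9 and q_E = (139 - 4q_F)/10.
Substituting one into the other gives q_F = 702/37 and q_E = 467/74.

18.97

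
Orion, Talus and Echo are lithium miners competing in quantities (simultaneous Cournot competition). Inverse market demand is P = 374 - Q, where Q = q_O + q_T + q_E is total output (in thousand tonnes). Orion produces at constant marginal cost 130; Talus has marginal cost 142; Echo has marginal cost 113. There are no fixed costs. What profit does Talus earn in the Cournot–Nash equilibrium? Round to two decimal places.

Orion's profit: π_O = (374 - Q)q_O - (130q_O). Setting ∂π_O/∂q_O = 0: 244 - 2q_O - (q_T + q_E) = 0.
Talus's profit: π_T = (374 - Q)q_T - (142q_T). Setting ∂π_T/∂q_T = 0: 232 - 2q_T - (q_O + q_E) = 0.
Echo's first-order condition: 261 - 2q_E - (q_O + q_T) = 0.
Adding the 3 conditions: 737 − 2Q − 2Q = 0, i.e. Q = 737/4.
Back-substituting: q_O = (244 − 737/4) = 239/4, q_T = (232 − 737/4) = 191/4, q_E = (261 − 737/4) = 307/4.
Price P = 374 - 737/4 = 759/4.
Talus's profit: (759/4 - 142)·(191/4) = 2280.0625.

2280.06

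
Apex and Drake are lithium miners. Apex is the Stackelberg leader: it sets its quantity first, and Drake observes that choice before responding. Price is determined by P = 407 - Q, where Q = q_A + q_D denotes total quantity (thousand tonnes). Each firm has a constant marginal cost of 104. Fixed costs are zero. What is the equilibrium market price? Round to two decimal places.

179.75

The follower Drake best-responds to any q_A: π_D = (407 - Q)q_D - 104q_D.
Follower FOC: 303 - q_A - 2q_D = 0, so q_D(q_A) = (303 - q_A)/2.
The leader anticipates this reaction. Substituting into P = 407 - Q gives P = 511/2 - (1/2)q_A, so π_A = (511/2 - (1/2)q_A)q_A - 104q_A.
Maximising: ∂π_A/∂q_A = 303/2 - q_A = 0, giving q_A = 303/2.
Then q_D = (303 - 303/2)/2 = 303/4.
Total output Q = 909/4, so price P = 407 - 909/4 = 719/4.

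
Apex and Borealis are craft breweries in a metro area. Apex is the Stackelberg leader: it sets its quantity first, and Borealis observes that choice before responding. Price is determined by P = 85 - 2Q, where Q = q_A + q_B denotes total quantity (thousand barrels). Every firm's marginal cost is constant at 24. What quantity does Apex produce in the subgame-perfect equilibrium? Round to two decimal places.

15.25

The follower Borealis best-responds to any q_A: π_B = (85 - 2Q)q_B - 24q_B.
Setting the follower's marginal profit to zero, 61 - 2q_A - 4q_B = 0, i.e. q_B = (61 - 2q_A)/4.
Apex substitutes q_B(q_A) into its own profit: π_A = q_A(85 - 2q_A - (61 - 2q_A)/2) - 24q_A = (109/2 - q_A)q_A - 24q_A.
Leader FOC: 61/2 - 2q_A = 0, so q_A = 61/4.
Then q_B = (61 - 2·(61/4))/4 = 61/8.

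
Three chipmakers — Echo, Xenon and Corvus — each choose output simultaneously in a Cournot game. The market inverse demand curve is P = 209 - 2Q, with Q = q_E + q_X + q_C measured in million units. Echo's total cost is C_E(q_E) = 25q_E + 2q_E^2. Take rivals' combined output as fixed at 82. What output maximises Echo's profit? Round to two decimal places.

With rivals' combined output fixed at 82, Echo's profit is π_E = (209 - 2·82 - 2q_E)q_E - (25q_E + 2q_E²) = (45 - 2q_E)q_E - (25q_E + 2q_E²).
∂π_E/∂q_E = 20 - 8q_E = 0, so q_E = 5/2.

2.50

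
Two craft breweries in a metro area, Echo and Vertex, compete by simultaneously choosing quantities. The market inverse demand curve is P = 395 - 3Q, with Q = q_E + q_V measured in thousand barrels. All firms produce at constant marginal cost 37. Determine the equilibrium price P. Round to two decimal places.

156.33

A representative firm's profit is π_i = q_i(395 - 3Q) - 37q_i.
First-order condition (treating rivals' output as given): 358 - 6q_i - 3q_j = 0.
By symmetry each firm produces the same amount; substituting q_j = q_i yields q_i = 358/9.
Total output Q = 716/9, so price P = 395 - 3·(716/9) = 469/3.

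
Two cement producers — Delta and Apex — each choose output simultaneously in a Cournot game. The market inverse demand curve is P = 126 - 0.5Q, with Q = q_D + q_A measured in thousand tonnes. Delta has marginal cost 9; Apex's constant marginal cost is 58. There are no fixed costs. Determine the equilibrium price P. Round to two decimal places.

Delta's profit: π_D = (126 - 0.5Q)q_D - (9q_D). Setting ∂π_D/∂q_D = 0: 117 - q_D - (1/2)(q_A) = 0.
Apex's first-order condition: 68 - q_A - (1/2)(q_D) = 0.
Best responses: q_D = (117 - (1/2)q_A), q_A = (68 - (1/2)q_D).
Solving the pair: q_D = 332/3, q_A = 38/3.
Total output Q = 370/3, so price P = 126 - (1/2)·(370/3) = 193/3.

64.33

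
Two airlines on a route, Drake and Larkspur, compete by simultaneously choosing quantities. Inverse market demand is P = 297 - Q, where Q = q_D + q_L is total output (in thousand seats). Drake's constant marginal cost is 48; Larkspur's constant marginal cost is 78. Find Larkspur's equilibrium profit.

3969

Drake's profit: π_D = (297 - Q)q_D - (48q_D). Setting ∂π_D/∂q_D = 0: 249 - 2q_D - (q_L) = 0.
Larkspur's first-order condition: 219 - 2q_L - (q_D) = 0.
So q_D = (249 - q_L)/2 and q_L = (219 - q_D)/2.
Substituting one into the other gives q_D = 93 and q_L = 63.
Price P = 297 - 156 = 141.
Larkspur's profit: (141 - 78)·63 = 3969.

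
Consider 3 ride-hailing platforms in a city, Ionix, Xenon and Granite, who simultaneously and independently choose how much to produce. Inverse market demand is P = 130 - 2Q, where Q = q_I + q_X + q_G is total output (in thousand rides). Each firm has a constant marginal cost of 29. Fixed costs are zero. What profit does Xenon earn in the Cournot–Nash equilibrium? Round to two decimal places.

Each firm earns π_i = (130 - 2Q)q_i - 29q_i.
Setting ∂π_i/∂q_i = 0 with rivals' quantities fixed: 101 - 4q_i - 2·Σ_{j≠i} q_j = 0.
With identical firms every q_j equals q_i, so Σ_{j≠i} q_j = 2q_i and 101 = 8q_i, giving q_i = 101/8.
Price P = 130 - 2·(303/8) = 217/4.
Xenon's profit: (217/4 - 29)·(101/8) = 318.7813.

318.78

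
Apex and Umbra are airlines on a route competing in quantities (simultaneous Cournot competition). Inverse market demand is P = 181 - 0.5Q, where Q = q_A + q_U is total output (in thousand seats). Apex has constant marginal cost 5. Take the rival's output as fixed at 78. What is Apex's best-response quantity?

137

With the rival's output fixed at 78, Apex's profit is π_A = (181 - (1/2)·78 - (1/2)q_A)q_A - (5q_A) = (142 - (1/2)q_A)q_A - (5q_A).
∂π_A/∂q_A = 137 - q_A = 0, so q_A = 137.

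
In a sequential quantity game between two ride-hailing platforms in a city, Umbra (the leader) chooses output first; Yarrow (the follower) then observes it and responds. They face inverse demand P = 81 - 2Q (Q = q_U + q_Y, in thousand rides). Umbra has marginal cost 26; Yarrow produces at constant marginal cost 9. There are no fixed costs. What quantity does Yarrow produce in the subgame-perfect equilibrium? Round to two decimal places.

13.25

The follower Yarrow best-responds to any q_U: π_Y = (81 - 2Q)q_Y - 9q_Y.
∂π_Y/∂q_Y = 72 - 2q_U - 4q_Y = 0 gives the reaction function q_Y = (72 - 2q_U)/4.
Umbra substitutes q_Y(q_U) into its own profit: π_U = q_U(81 - 2q_U - (72 - 2q_U)/2) - 26q_U = (45 - q_U)q_U - 26q_U.
Maximising: ∂π_U/∂q_U = 19 - 2q_U = 0, giving q_U = 19/2.
Then q_Y = (72 - 2·(19/2))/4 = 53/4.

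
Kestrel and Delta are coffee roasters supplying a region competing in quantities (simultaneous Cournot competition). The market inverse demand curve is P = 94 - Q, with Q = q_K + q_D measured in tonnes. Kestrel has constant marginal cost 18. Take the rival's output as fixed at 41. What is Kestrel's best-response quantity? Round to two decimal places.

With the rival's output fixed at 41, Kestrel's profit is π_K = (94 - 41 - q_K)q_K - (18q_K) = (53 - q_K)q_K - (18q_K).
∂π_K/∂q_K = 35 - 2q_K = 0, so q_K = 35/2.

17.50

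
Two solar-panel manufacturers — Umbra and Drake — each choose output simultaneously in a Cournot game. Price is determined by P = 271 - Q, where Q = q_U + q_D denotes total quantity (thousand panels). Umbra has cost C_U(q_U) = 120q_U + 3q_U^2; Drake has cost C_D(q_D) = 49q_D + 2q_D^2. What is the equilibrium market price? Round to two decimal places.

Umbra's profit: π_U = (271 - Q)q_U - (120q_U + 3q_U²). Setting ∂π_U/∂q_U = 0: 151 - 8q_U - (q_D) = 0.
Drake's profit: π_D = (271 - Q)q_D - (49q_D + 2q_D²). Setting ∂π_D/∂q_D = 0: 222 - 6q_D - (q_U) = 0.
So q_U = (151 - q_D)/8 and q_D = (222 - q_U)/6.
Substituting one into the other gives q_U = 684/47 and q_D = 1625/47.
Total output Q = 49.1277, so price P = 271 - 49.1277 = 221.8723.

221.87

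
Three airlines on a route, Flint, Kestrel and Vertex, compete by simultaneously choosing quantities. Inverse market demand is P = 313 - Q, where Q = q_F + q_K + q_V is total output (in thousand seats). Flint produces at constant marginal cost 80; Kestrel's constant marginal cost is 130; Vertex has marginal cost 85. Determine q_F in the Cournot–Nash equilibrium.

72

Flint's profit: π_F = (313 - Q)q_F - (80q_F). Setting ∂π_F/∂q_F = 0: 233 - 2q_F - (q_K + q_V) = 0.
Kestrel's first-order condition: 183 - 2q_K - (q_F + q_V) = 0.
Vertex's profit: π_V = (313 - Q)q_V - (85q_V). Setting ∂π_V/∂q_V = 0: 228 - 2q_V - (q_F + q_K) = 0.
Adding the 3 conditions: 644 − 2Q − 2Q = 0, i.e. Q = 161.
Back-substituting: q_F = (233 − 161) = 72, q_K = (183 − 161) = 22, q_V = (228 − 161) = 67.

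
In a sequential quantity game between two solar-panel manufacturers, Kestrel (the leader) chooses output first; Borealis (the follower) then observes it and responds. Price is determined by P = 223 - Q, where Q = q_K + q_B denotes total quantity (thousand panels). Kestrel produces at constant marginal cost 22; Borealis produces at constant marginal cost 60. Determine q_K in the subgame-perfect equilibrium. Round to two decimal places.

119.50

Solve by backward induction. Given q_K, the follower Borealis maximises π_B = (223 - q_K - q_B)q_B - 60q_B.
Follower FOC: 163 - q_K - 2q_B = 0, so q_B(q_K) = (163 - q_K)/2.
The leader anticipates this reaction. Substituting into P = 223 - Q gives P = 283/2 - (1/2)q_K, so π_K = (283/2 - (1/2)q_K)q_K - 22q_K.
The leader's first-order condition 239/2 - q_K = 0 yields q_K = 239/2.
Then q_B = (163 - 239/2)/2 = 87/4.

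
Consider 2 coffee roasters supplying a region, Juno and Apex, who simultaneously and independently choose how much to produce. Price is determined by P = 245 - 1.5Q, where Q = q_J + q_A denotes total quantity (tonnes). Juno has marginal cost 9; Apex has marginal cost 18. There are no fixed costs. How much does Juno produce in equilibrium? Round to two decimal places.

54.44

Juno's profit: π_J = (245 - 1.5Q)q_J - (9q_J). Setting ∂π_J/∂q_J = 0: 236 - 3q_J - (3/2)(q_A) = 0.
Apex's profit: π_A = (245 - 1.5Q)q_A - (18q_A). Setting ∂π_A/∂q_A = 0: 227 - 3q_A - (3/2)(q_J) = 0.
Best responses: q_J = (236 - (3/2)q_A)/3, q_A = (227 - (3/2)q_J)/3.
Substituting one into the other gives q_J = 490/9 and q_A = 436/9.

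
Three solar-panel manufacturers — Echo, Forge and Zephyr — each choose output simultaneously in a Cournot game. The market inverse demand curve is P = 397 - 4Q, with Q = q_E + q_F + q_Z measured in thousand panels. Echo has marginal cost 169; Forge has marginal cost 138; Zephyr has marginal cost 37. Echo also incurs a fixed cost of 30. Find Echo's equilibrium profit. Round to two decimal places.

36.02

Echo's profit: π_E = (397 - 4Q)q_E - (169q_E). Setting ∂π_E/∂q_E = 0: 228 - 8q_E - 4(q_F + q_Z) = 0.
Forge's profit: π_F = (397 - 4Q)q_F - (138q_F). Setting ∂π_F/∂q_F = 0: 259 - 8q_F - 4(q_E + q_Z) = 0.
Zephyr's first-order condition: 360 - 8q_Z - 4(q_E + q_F) = 0.
Adding the 3 conditions: 847 − 8Q − 8Q = 0, i.e. Q = 847/16.
Back-substituting: q_E = (228 − 847/4)/4 = 65/16, q_F = (259 − 847/4)/4 = 189/16, q_Z = (360 − 847/4)/4 = 593/16.
Price P = 397 - 4·(847/16) = 741/4.
Echo's profit: (741/4 - 169)·(65/16) - 30 = 36.0156.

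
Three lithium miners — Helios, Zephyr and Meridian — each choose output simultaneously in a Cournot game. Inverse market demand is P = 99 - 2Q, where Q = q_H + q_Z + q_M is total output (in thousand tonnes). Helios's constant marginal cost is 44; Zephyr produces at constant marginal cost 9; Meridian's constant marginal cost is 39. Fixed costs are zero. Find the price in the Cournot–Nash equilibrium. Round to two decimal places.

47.75

Helios's profit: π_H = (99 - 2Q)q_H - (44q_H). Setting ∂π_H/∂q_H = 0: 55 - 4q_H - 2(q_Z + q_M) = 0.
Zephyr's first-order condition: 90 - 4q_Z - 2(q_H + q_M) = 0.
Meridian's first-order condition: 60 - 4q_M - 2(q_H + q_Z) = 0.
Summing all 3 equations gives 205 − 8Q = 0, hence Q = 205/8.
Back-substituting: q_H = (55 − 205/4)/2 = 15/8, q_Z = (90 − 205/4)/2 = 155/8, q_M = (60 − 205/4)/2 = 35/8.
Total output Q = 205/8, so price P = 99 - 2·(205/8) = 191/4.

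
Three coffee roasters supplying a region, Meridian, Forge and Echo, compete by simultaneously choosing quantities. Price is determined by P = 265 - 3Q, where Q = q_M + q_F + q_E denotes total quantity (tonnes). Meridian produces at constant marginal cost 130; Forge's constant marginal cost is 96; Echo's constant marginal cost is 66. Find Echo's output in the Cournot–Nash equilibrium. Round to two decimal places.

Meridian's profit: π_M = (265 - 3Q)q_M - (130q_M). Setting ∂π_M/∂q_M = 0: 135 - 6q_M - 3(q_F + q_E) = 0.
Forge's profit: π_F = (265 - 3Q)q_F - (96q_F). Setting ∂π_F/∂q_F = 0: 169 - 6q_F - 3(q_M + q_E) = 0.
Echo's profit: π_E = (265 - 3Q)q_E - (66q_E). Setting ∂π_E/∂q_E = 0: 199 - 6q_E - 3(q_M + q_F) = 0.
Adding the 3 first-order conditions: 503 − 12Q = 0, so Q = 503/12.
Back-substituting: q_M = (135 − 503/4)/3 = 37/12, q_F = (169 − 503/4)/3 = 173/12, q_E = (199 − 503/4)/3 = 293/12.

24.42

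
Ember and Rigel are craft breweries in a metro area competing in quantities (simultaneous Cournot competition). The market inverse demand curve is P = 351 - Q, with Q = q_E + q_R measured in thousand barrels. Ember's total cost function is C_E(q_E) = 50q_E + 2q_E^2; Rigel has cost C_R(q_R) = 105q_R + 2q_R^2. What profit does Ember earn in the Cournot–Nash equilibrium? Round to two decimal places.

Ember's profit: π_E = (351 - Q)q_E - (50q_E + 2q_E²). Setting ∂π_E/∂q_E = 0: 301 - 6q_E - (q_R) = 0.
Rigel's profit: π_R = (351 - Q)q_R - (105q_R + 2q_R²). Setting ∂π_R/∂q_R = 0: 246 - 6q_R - (q_E) = 0.
Best responses: q_E = (301 - q_R)/6, q_R = (246 - q_E)/6.
Solving the pair: q_E = 312/7, q_R = 235/7.
Price P = 351 - 547/7 = 1910/7.
Ember's profit: (1910/7)·(312/7) - 50·(312/7) - 2(312/7)² = 5959.8367.

5959.84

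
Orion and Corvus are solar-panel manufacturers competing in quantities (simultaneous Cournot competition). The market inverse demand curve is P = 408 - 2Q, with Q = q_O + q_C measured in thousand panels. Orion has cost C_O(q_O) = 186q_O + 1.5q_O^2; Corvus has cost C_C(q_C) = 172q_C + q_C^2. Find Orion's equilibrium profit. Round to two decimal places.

1792.66

Orion's profit: π_O = (408 - 2Q)q_O - (186q_O + (3/2)q_O²). Setting ∂π_O/∂q_O = 0: 222 - 7q_O - 2(q_C) = 0.
Corvus's profit: π_C = (408 - 2Q)q_C - (172q_C + q_C²). Setting ∂π_C/∂q_C = 0: 236 - 6q_C - 2(q_O) = 0.
So q_O = (222 - 2q_C)/7 and q_C = (236 - 2q_O)/6.
Substituting one into the other gives q_O = 430/19 and q_C = 604/19.
Price P = 408 - 2·(1034/19) = 299.1579.
Orion's profit: 299.1579·(430/19) - 186·(430/19) - (3/2)(430/19)² = 1792.6593.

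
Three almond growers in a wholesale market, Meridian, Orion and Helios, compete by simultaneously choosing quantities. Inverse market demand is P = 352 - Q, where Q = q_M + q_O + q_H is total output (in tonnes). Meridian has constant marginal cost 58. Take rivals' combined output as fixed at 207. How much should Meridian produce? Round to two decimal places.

43.50

With rivals' combined output fixed at 207, Meridian's profit is π_M = (352 - 207 - q_M)q_M - (58q_M) = (145 - q_M)q_M - (58q_M).
∂π_M/∂q_M = 87 - 2q_M = 0, so q_M = 87/2.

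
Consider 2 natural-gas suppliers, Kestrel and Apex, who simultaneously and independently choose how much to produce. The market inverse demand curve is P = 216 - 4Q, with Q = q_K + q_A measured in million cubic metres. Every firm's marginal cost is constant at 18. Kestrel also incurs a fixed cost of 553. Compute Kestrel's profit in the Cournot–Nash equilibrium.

A representative firm's profit is π_i = q_i(216 - 4Q) - 18q_i.
First-order condition (treating rivals' output as given): 198 - 8q_i - 4q_j = 0.
By symmetry each firm produces the same amount; substituting q_j = q_i yields q_i = 198/12 = 33/2.
Price P = 216 - 4·33 = 84.
Kestrel's profit: (84 - 18)·(33/2) - 553 = 536.

536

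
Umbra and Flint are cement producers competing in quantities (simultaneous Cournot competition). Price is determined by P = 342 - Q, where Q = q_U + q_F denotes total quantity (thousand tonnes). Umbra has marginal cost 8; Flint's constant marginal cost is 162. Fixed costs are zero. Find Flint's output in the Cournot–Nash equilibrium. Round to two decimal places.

Umbra's profit: π_U = (342 - Q)q_U - (8q_U). Setting ∂π_U/∂q_U = 0: 334 - 2q_U - (q_F) = 0.
Flint's first-order condition: 180 - 2q_F - (q_U) = 0.
So q_U = (334 - q_F)/2 and q_F = (180 - q_U)/2.
Substituting one into the other gives q_U = 488/3 and q_F = 26/3.

8.67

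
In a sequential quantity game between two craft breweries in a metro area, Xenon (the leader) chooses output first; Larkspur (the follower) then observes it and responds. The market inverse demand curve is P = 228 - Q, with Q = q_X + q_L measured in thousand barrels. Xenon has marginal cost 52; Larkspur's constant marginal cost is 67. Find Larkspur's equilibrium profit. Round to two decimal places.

1072.56

The follower Larkspur best-responds to any q_X: π_L = (228 - Q)q_L - 67q_L.
Follower FOC: 161 - q_X - 2q_L = 0, so q_L(q_X) = (161 - q_X)/2.
Xenon substitutes q_L(q_X) into its own profit: π_X = q_X(228 - q_X - (161 - q_X)/2) - 52q_X = (295/2 - (1/2)q_X)q_X - 52q_X.
Leader FOC: 191/2 - q_X = 0, so q_X = 191/2.
Then q_L = (161 - 191/2)/2 = 131/4.
Price P = 228 - 513/4 = 399/4.
Larkspur's profit: (399/4 - 67)·(131/4) = 1072.5625.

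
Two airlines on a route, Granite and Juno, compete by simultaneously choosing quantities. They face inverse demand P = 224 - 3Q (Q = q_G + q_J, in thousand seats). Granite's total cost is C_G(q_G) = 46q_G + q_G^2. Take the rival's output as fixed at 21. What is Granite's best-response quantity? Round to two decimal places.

With the rival's output fixed at 21, Granite's profit is π_G = (224 - 3·21 - 3q_G)q_G - (46q_G + q_G²) = (161 - 3q_G)q_G - (46q_G + q_G²).
∂π_G/∂q_G = 115 - 8q_G = 0, so q_G = 115/8.

14.38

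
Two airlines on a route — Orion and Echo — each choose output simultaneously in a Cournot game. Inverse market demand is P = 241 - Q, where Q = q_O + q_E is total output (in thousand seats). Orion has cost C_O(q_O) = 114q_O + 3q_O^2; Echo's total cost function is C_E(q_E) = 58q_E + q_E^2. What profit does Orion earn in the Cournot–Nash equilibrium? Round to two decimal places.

439.65

Orion's profit: π_O = (241 - Q)q_O - (114q_O + 3q_O²). Setting ∂π_O/∂q_O = 0: 127 - 8q_O - (q_E) = 0.
Echo's profit: π_E = (241 - Q)q_E - (58q_E + q_E²). Setting ∂π_E/∂q_E = 0: 183 - 4q_E - (q_O) = 0.
Best responses: q_O = (127 - q_E)/8, q_E = (183 - q_O)/4.
Solving the pair: q_O = 325/31, q_E = 1337/31.
Price P = 241 - 1662/31 = 187.3871.
Orion's profit: 187.3871·(325/31) - 114·(325/31) - 3(325/31)² = 439.6462.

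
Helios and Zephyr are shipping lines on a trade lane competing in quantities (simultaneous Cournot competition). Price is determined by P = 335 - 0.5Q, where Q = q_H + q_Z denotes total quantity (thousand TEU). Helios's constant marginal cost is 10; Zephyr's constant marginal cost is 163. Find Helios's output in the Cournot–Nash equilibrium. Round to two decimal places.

318.67

Helios's profit: π_H = (335 - 0.5Q)q_H - (10q_H). Setting ∂π_H/∂q_H = 0: 325 - q_H - (1/2)(q_Z) = 0.
Zephyr's profit: π_Z = (335 - 0.5Q)q_Z - (163q_Z). Setting ∂π_Z/∂q_Z = 0: 172 - q_Z - (1/2)(q_H) = 0.
So q_H = (325 - (1/2)q_Z) and q_Z = (172 - (1/2)q_H).
Substituting one into the other gives q_H = 956/3 and q_Z = 38/3.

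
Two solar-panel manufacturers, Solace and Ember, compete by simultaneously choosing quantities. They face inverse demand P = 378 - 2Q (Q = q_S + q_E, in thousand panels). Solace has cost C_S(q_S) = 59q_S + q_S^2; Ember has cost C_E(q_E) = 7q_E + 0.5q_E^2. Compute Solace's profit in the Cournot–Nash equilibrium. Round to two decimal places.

Solace's profit: π_S = (378 - 2Q)q_S - (59q_S + q_S²). Setting ∂π_S/∂q_S = 0: 319 - 6q_S - 2(q_E) = 0.
Ember's first-order condition: 371 - 5q_E - 2(q_S) = 0.
Best responses: q_S = (319 - 2q_E)/6, q_E = (371 - 2q_S)/5.
Substituting one into the other gives q_S = 853/26 and q_E = 794/13.
Price P = 378 - 2·93.8846 = 190.2308.
Solace's profit: 190.2308·(853/26) - 59·(853/26) - (853/26)² = 3229.0340.

3229.03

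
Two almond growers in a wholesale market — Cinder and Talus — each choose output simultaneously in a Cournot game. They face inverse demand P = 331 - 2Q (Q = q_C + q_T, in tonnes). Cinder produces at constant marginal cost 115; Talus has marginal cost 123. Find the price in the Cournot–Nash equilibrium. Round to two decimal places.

189.67

Cinder's profit: π_C = (331 - 2Q)q_C - (115q_C). Setting ∂π_C/∂q_C = 0: 216 - 4q_C - 2(q_T) = 0.
Talus's profit: π_T = (331 - 2Q)q_T - (123q_T). Setting ∂π_T/∂q_T = 0: 208 - 4q_T - 2(q_C) = 0.
Rearranging gives the reaction functions q_C = (216 - 2q_T)/4 and q_T = (208 - 2q_C)/4.
Solving the pair: q_C = 112/3, q_T = 100/3.
Total output Q = 212/3, so price P = 331 - 2·(212/3) = 569/3.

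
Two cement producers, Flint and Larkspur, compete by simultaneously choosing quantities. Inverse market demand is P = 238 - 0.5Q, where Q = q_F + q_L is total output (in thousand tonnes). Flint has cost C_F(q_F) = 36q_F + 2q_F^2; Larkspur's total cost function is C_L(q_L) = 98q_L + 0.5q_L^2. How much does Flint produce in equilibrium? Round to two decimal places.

Flint's profit: π_F = (238 - 0.5Q)q_F - (36q_F + 2q_F²). Setting ∂π_F/∂q_F = 0: 202 - 5q_F - (1/2)(q_L) = 0.
Larkspur's first-order condition: 140 - 2q_L - (1/2)(q_F) = 0.
Rearranging gives the reaction functions q_F = (202 - (1/2)q_L)/5 and q_L = (140 - (1/2)q_F)/2.
Substituting one into the other gives q_F = 1336/39 and q_L = 61.4359.

34.26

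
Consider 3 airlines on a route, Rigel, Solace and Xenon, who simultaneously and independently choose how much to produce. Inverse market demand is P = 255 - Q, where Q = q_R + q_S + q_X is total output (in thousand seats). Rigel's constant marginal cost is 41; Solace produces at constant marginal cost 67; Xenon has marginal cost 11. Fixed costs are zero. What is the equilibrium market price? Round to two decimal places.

93.50

Rigel's profit: π_R = (255 - Q)q_R - (41q_R). Setting ∂π_R/∂q_R = 0: 214 - 2q_R - (q_S + q_X) = 0.
Solace's profit: π_S = (255 - Q)q_S - (67q_S). Setting ∂π_S/∂q_S = 0: 188 - 2q_S - (q_R + q_X) = 0.
Xenon's first-order condition: 244 - 2q_X - (q_R + q_S) = 0.
Summing all 3 equations gives 646 − 4Q = 0, hence Q = 323/2.
Back-substituting: q_R = (214 − 323/2) = 105/2, q_S = (188 − 323/2) = 53/2, q_X = (244 − 323/2) = 165/2.
Total output Q = 323/2, so price P = 255 - 323/2 = 187/2.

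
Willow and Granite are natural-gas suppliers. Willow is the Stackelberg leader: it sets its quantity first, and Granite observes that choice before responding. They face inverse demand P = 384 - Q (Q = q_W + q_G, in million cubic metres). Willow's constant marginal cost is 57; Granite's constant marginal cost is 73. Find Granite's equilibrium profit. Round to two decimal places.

4865.06

Solve by backward induction. Given q_W, the follower Granite maximises π_G = (384 - q_W - q_G)q_G - 73q_G.
∂π_G/∂q_G = 311 - q_W - 2q_G = 0 gives the reaction function q_G = (311 - q_W)/2.
The leader anticipates this reaction. Substituting into P = 384 - Q gives P = 457/2 - (1/2)q_W, so π_W = (457/2 - (1/2)q_W)q_W - 57q_W.
Leader FOC: 343/2 - q_W = 0, so q_W = 343/2.
Then q_G = (311 - 343/2)/2 = 279/4.
Price P = 384 - 965/4 = 571/4.
Granite's profit: (571/4 - 73)·(279/4) = 4865.0625.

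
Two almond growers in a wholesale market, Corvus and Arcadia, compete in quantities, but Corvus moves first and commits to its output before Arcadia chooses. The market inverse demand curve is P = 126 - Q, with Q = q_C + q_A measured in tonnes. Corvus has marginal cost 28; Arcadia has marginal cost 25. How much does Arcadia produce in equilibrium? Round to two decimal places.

Solve by backward induction. Given q_C, the follower Arcadia maximises π_A = (126 - q_C - q_A)q_A - 25q_A.
Setting the follower's marginal profit to zero, 101 - q_C - 2q_A = 0, i.e. q_A = (101 - q_C)/2.
Corvus substitutes q_A(q_C) into its own profit: π_C = q_C(126 - q_C - (101 - q_C)/2) - 28q_C = (151/2 - (1/2)q_C)q_C - 28q_C.
The leader's first-order condition 95/2 - q_C = 0 yields q_C = 95/2.
Then q_A = (101 - 95/2)/2 = 107/4.

26.75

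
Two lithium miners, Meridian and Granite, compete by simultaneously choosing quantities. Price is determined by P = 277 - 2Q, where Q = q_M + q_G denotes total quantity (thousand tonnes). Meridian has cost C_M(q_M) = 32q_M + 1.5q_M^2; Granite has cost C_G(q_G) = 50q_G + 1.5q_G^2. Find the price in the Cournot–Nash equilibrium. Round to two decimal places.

Meridian's profit: π_M = (277 - 2Q)q_M - (32q_M + (3/2)q_M²). Setting ∂π_M/∂q_M = 0: 245 - 7q_M - 2(q_G) = 0.
Granite's profit: π_G = (277 - 2Q)q_G - (50q_G + (3/2)q_G²). Setting ∂π_G/∂q_G = 0: 227 - 7q_G - 2(q_M) = 0.
Rearranging gives the reaction functions q_M = (245 - 2q_G)/7 and q_G = (227 - 2q_M)/7.
Solving the pair: q_M = 1261/45, q_G = 1099/45.
Total output Q = 472/9, so price P = 277 - 2·(472/9) = 1549/9.

172.11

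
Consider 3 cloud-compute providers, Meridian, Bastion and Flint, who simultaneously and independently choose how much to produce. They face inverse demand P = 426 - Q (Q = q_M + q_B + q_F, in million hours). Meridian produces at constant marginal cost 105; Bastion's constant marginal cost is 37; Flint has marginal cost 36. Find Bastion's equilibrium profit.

Meridian's profit: π_M = (426 - Q)q_M - (105q_M). Setting ∂π_M/∂q_M = 0: 321 - 2q_M - (q_B + q_F) = 0.
Bastion's first-order condition: 389 - 2q_B - (q_M + q_F) = 0.
Flint's profit: π_F = (426 - Q)q_F - (36q_F). Setting ∂π_F/∂q_F = 0: 390 - 2q_F - (q_M + q_B) = 0.
Adding the 3 first-order conditions: 1100 − 4Q = 0, so Q = 275.
Back-substituting: q_M = (321 − 275) = 46, q_B = (389 − 275) = 114, q_F = (390 − 275) = 115.
Price P = 426 - 275 = 151.
Bastion's profit: (151 - 37)·114 = 12996.

12996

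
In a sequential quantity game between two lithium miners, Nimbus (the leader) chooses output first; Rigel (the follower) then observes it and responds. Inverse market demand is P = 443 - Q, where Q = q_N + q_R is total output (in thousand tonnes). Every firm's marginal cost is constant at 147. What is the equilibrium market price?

The follower Rigel best-responds to any q_N: π_R = (443 - Q)q_R - 147q_R.
Follower FOC: 296 - q_N - 2q_R = 0, so q_R(q_N) = (296 - q_N)/2.
Nimbus substitutes q_R(q_N) into its own profit: π_N = q_N(443 - q_N - (296 - q_N)/2) - 147q_N = (295 - (1/2)q_N)q_N - 147q_N.
The leader's first-order condition 148 - q_N = 0 yields q_N = 148.
Then q_R = (296 - 148)/2 = 74.
Total output Q = 222, so price P = 443 - 222 = 221.

221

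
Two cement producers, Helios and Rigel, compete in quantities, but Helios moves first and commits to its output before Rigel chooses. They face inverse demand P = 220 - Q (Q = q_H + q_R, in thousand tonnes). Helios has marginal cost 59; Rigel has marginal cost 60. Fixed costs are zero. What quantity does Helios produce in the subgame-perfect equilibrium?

The follower Rigel best-responds to any q_H: π_R = (220 - Q)q_R - 60q_R.
Follower FOC: 160 - q_H - 2q_R = 0, so q_R(q_H) = (160 - q_H)/2.
Helios substitutes q_R(q_H) into its own profit: π_H = q_H(220 - q_H - (160 - q_H)/2) - 59q_H = (140 - (1/2)q_H)q_H - 59q_H.
Leader FOC: 81 - q_H = 0, so q_H = 81.
Then q_R = (160 - 81)/2 = 79/2.

81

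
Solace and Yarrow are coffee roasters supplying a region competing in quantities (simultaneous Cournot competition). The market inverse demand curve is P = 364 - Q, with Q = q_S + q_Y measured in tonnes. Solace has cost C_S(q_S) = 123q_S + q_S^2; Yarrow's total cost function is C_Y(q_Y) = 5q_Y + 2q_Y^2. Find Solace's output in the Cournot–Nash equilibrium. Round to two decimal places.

Solace's profit: π_S = (364 - Q)q_S - (123q_S + q_S²). Setting ∂π_S/∂q_S = 0: 241 - 4q_S - (q_Y) = 0.
Yarrow's first-order condition: 359 - 6q_Y - (q_S) = 0.
Best responses: q_S = (241 - q_Y)/4, q_Y = (359 - q_S)/6.
Solving the pair: q_S = 1087/23, q_Y = 1195/23.

47.26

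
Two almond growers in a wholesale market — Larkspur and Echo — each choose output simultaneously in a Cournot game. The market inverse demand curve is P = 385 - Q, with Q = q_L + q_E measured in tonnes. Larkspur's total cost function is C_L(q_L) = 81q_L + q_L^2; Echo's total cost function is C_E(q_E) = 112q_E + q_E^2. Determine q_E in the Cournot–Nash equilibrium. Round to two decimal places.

Larkspur's profit: π_L = (385 - Q)q_L - (81q_L + q_L²). Setting ∂π_L/∂q_L = 0: 304 - 4q_L - (q_E) = 0.
Echo's profit: π_E = (385 - Q)q_E - (112q_E + q_E²). Setting ∂π_E/∂q_E = 0: 273 - 4q_E - (q_L) = 0.
So q_L = (304 - q_E)/4 and q_E = (273 - q_L)/4.
Substituting one into the other gives q_L = 943/15 and q_E = 788/15.

52.53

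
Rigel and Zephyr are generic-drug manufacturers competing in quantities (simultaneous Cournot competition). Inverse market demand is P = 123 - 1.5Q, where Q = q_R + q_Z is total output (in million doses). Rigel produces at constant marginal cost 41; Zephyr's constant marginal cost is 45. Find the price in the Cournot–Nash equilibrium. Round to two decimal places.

69.67

Rigel's profit: π_R = (123 - 1.5Q)q_R - (41q_R). Setting ∂π_R/∂q_R = 0: 82 - 3q_R - (3/2)(q_Z) = 0.
Zephyr's profit: π_Z = (123 - 1.5Q)q_Z - (45q_Z). Setting ∂π_Z/∂q_Z = 0: 78 - 3q_Z - (3/2)(q_R) = 0.
So q_R = (82 - (3/2)q_Z)/3 and q_Z = (78 - (3/2)q_R)/3.
Solving the pair: q_R = 172/9, q_Z = 148/9.
Total output Q = 320/9, so price P = 123 - (3/2)·(320/9) = 209/3.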